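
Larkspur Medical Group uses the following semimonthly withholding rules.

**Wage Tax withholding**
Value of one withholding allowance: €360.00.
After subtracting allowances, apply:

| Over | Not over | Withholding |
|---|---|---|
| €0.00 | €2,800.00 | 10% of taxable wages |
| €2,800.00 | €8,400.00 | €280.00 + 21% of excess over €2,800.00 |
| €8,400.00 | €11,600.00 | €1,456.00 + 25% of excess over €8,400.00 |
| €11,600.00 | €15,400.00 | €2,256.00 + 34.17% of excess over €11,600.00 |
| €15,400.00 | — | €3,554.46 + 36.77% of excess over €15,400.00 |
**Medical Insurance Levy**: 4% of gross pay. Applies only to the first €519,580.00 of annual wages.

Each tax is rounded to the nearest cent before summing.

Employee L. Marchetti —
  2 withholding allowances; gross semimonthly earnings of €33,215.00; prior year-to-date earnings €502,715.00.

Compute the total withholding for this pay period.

€10,514.89

Wage Tax: taxable = €33,215.00 − 2×€360.00 = €32,495.00
  €3,554.46 + 36.77% × (€32,495.00 − €15,400.00) = €3,554.46 + 36.77% × €17,095.00 = €9,840.29
Medical Insurance Levy: cap €519,580.00 − YTD €502,715.00 = €16,865.00 subject; 4% × €16,865.00 = €674.60
Total: €9,840.29 + €674.60 = €10,514.89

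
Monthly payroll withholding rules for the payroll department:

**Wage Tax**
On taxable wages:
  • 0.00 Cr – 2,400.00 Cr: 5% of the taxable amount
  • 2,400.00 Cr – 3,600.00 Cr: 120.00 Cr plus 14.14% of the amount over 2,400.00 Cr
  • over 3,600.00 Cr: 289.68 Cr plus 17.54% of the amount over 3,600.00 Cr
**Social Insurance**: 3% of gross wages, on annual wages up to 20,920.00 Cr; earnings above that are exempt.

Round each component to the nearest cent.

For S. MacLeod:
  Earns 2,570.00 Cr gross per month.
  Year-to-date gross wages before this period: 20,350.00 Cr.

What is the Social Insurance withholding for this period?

17.10 Cr

Social Insurance: cap 20,920.00 Cr − YTD 20,350.00 Cr = 570.00 Cr subject; 3% × 570.00 Cr = 17.10 Cr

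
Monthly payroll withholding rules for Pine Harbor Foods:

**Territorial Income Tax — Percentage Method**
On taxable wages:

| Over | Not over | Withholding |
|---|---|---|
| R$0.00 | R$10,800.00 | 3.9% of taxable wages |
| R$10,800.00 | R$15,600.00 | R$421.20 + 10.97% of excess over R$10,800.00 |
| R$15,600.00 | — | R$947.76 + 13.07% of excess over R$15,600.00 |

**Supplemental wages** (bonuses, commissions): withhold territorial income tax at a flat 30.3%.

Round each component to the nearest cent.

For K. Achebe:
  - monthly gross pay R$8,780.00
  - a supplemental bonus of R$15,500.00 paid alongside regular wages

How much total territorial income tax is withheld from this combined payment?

Territorial Income Tax: taxable = R$8,780.00
  3.9% × R$8,780.00 = R$342.42
Supplemental (30.3% flat on bonus): 30.3% × R$15,500.00 = R$4,696.50
Total territorial income tax: R$342.42 + R$4,696.50 = R$5,038.92

R$5,038.92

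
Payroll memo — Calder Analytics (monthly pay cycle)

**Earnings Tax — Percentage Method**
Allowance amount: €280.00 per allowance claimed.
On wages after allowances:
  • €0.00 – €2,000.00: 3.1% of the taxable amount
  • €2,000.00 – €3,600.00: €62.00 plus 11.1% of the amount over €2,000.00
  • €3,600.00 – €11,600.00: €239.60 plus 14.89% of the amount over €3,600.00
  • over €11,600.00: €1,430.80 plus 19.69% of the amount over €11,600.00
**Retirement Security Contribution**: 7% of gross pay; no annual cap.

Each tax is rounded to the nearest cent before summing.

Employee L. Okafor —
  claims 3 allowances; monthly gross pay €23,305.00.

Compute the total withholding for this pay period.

Earnings Tax: taxable = €23,305.00 − 3×€280.00 = €22,465.00
  €1,430.80 + 19.69% × (€22,465.00 − €11,600.00) = €1,430.80 + 19.69% × €10,865.00 = €3,570.12
Retirement Security Contribution: 7% × €23,305.00 = €1,631.35
Total: €3,570.12 + €1,631.35 = €5,201.47

€5,201.47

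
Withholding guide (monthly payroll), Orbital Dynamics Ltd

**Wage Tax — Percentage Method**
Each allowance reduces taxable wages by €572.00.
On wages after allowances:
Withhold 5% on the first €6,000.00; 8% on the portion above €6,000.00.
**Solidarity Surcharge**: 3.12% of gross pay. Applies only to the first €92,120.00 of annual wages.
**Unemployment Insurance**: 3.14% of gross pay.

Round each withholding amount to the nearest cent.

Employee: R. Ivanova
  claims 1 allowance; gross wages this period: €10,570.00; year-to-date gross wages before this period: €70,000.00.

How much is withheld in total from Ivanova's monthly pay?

€1,281.52

Wage Tax: taxable = €10,570.00 − 1×€572.00 = €9,998.00
  €300.00 + 8% × (€9,998.00 − €6,000.00) = €300.00 + 8% × €3,998.00 = €619.84
Solidarity Surcharge: 3.12% × €10,570.00 = €329.78
Unemployment Insurance: 3.14% × €10,570.00 = €331.90
Total: €619.84 + €329.78 + €331.90 = €1,281.52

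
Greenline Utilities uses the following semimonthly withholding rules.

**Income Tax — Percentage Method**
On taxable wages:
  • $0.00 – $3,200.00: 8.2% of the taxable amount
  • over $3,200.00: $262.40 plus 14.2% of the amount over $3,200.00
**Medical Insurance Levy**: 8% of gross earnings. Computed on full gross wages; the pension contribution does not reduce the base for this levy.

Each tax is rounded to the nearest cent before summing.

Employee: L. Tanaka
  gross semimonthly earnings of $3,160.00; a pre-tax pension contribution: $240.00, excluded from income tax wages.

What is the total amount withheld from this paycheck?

Income Tax: taxable = $3,160.00 − $240.00 = $2,920.00
  8.2% × $2,920.00 = $239.44
Medical Insurance Levy: 8% × $3,160.00 = $252.80
Total: $239.44 + $252.80 = $492.24

$492.24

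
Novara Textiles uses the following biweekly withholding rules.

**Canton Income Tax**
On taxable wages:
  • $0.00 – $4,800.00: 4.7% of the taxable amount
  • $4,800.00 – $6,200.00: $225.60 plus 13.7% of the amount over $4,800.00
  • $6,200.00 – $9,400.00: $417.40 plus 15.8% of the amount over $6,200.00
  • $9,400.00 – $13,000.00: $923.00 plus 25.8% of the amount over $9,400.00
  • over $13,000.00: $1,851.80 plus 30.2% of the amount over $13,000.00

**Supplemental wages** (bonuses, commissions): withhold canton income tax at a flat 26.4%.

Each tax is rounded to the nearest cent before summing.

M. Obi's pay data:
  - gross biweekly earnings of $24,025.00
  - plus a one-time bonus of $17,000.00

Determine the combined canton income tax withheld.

Canton Income Tax: taxable = $24,025.00
  $1,851.80 + 30.2% × ($24,025.00 − $13,000.00) = $1,851.80 + 30.2% × $11,025.00 = $5,181.35
Supplemental (26.4% flat on bonus): 26.4% × $17,000.00 = $4,488.00
Total canton income tax: $5,181.35 + $4,488.00 = $9,669.35

$9,669.35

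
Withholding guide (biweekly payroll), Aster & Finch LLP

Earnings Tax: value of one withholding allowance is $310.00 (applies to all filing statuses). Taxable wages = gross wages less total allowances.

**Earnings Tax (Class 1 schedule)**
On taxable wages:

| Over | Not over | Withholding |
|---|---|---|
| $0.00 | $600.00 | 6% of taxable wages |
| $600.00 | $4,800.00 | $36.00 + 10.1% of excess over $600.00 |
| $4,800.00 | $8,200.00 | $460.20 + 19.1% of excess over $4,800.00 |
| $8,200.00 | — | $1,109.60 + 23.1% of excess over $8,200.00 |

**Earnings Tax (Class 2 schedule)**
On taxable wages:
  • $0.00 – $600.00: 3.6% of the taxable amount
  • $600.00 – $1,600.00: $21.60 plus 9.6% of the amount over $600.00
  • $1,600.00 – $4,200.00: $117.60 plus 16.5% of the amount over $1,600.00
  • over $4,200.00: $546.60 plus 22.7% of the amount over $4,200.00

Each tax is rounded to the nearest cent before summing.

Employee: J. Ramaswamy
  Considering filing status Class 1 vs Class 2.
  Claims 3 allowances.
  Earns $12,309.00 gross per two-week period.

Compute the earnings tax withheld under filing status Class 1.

Earnings Tax (Class 1): taxable = $12,309.00 − 3×$310.00 = $11,379.00
  $1,109.60 + 23.1% × ($11,379.00 − $8,200.00) = $1,109.60 + 23.1% × $3,179.00 = $1,843.95

$1,843.95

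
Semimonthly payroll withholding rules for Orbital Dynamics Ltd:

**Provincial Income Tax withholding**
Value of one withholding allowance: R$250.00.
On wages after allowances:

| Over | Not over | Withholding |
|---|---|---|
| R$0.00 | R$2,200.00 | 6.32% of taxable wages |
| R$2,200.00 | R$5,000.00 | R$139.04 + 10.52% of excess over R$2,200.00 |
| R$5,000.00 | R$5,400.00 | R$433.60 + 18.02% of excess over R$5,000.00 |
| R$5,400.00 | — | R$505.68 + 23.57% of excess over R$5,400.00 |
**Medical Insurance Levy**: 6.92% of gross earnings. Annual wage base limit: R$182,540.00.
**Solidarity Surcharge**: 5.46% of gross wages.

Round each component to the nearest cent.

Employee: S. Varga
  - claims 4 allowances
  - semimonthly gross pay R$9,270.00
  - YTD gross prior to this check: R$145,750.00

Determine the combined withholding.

Provincial Income Tax: taxable = R$9,270.00 − 4×R$250.00 = R$8,270.00
  R$505.68 + 23.57% × (R$8,270.00 − R$5,400.00) = R$505.68 + 23.57% × R$2,870.00 = R$1,182.14
Medical Insurance Levy: 6.92% × R$9,270.00 = R$641.48
Solidarity Surcharge: 5.46% × R$9,270.00 = R$506.14
Total: R$1,182.14 + R$641.48 + R$506.14 = R$2,329.76

R$2,329.76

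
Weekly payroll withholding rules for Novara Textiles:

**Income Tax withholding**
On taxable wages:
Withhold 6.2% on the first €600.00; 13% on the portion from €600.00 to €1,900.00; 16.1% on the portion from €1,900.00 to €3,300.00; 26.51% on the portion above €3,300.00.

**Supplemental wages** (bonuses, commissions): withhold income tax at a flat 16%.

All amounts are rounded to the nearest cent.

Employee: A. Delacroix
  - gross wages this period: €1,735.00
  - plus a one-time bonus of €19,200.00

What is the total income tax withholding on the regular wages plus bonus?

€3,256.75

Income Tax: taxable = €1,735.00
  €37.20 + 13% × (€1,735.00 − €600.00) = €37.20 + 13% × €1,135.00 = €184.75
Supplemental (16% flat on bonus): 16% × €19,200.00 = €3,072.00
Total income tax: €184.75 + €3,072.00 = €3,256.75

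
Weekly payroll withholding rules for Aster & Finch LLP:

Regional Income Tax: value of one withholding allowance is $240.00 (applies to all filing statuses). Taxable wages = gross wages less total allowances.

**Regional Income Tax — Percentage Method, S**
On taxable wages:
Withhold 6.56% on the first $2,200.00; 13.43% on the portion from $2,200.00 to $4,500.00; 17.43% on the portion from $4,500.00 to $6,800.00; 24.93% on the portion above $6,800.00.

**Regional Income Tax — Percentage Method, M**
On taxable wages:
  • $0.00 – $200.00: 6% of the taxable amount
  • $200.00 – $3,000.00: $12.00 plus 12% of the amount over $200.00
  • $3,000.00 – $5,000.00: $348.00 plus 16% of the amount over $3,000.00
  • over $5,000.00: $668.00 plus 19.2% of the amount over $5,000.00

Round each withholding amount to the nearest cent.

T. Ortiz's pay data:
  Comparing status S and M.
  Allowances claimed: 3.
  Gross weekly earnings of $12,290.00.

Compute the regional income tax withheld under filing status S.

$2,043.26

Regional Income Tax (S): taxable = $12,290.00 − 3×$240.00 = $11,570.00
  $854.10 + 24.93% × ($11,570.00 − $6,800.00) = $854.10 + 24.93% × $4,770.00 = $2,043.26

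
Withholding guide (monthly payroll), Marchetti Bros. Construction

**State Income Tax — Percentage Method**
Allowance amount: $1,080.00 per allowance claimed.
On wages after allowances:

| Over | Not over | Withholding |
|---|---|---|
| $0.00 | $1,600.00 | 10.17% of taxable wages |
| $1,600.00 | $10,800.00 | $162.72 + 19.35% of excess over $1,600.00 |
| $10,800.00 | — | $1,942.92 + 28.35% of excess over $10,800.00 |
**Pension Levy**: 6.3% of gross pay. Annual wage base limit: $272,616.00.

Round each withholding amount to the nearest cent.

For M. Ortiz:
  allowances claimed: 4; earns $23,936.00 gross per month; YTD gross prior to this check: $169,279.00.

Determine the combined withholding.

$5,950.23

State Income Tax: taxable = $23,936.00 − 4×$1,080.00 = $19,616.00
  $1,942.92 + 28.35% × ($19,616.00 − $10,800.00) = $1,942.92 + 28.35% × $8,816.00 = $4,442.26
Pension Levy: 6.3% × $23,936.00 = $1,507.97
Total: $4,442.26 + $1,507.97 = $5,950.23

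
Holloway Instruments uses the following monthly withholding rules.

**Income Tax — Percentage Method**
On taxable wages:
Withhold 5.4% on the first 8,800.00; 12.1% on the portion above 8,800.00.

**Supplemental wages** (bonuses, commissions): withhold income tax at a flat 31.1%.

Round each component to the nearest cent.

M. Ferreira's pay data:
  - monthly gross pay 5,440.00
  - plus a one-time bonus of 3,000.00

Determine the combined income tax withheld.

Income Tax: taxable = 5,440.00
  5.4% × 5,440.00 = 293.76
Supplemental (31.1% flat on bonus): 31.1% × 3,000.00 = 933.00
Total income tax: 293.76 + 933.00 = 1,226.76

1,226.76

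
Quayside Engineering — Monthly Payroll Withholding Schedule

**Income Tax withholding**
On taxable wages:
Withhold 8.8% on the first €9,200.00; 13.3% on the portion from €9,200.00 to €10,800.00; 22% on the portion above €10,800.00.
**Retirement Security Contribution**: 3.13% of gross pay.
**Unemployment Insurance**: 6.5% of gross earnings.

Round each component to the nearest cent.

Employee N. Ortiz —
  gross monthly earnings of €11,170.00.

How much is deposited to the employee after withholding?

€8,990.53

Income Tax: taxable = €11,170.00
  €1,022.40 + 22% × (€11,170.00 − €10,800.00) = €1,022.40 + 22% × €370.00 = €1,103.80
Retirement Security Contribution: 3.13% × €11,170.00 = €349.62
Unemployment Insurance: 6.5% × €11,170.00 = €726.05
Total withheld: €1,103.80 + €349.62 + €726.05 = €2,179.47
Net pay: €11,170.00 − €2,179.47 = €8,990.53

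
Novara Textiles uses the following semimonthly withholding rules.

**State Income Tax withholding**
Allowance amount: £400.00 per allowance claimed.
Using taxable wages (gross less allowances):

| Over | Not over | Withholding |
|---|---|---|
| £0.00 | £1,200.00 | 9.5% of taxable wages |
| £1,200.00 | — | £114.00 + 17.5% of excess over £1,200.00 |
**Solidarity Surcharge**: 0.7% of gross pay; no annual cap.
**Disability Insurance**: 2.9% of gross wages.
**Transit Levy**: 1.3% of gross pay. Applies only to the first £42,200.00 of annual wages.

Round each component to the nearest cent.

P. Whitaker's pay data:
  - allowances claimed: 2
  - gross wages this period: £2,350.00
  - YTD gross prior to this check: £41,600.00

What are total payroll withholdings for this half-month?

£267.65

State Income Tax: taxable = £2,350.00 − 2×£400.00 = £1,550.00
  £114.00 + 17.5% × (£1,550.00 − £1,200.00) = £114.00 + 17.5% × £350.00 = £175.25
Solidarity Surcharge: 0.7% × £2,350.00 = £16.45
Disability Insurance: 2.9% × £2,350.00 = £68.15
Transit Levy: cap £42,200.00 − YTD £41,600.00 = £600.00 subject; 1.3% × £600.00 = £7.80
Total: £175.25 + £16.45 + £68.15 + £7.80 = £267.65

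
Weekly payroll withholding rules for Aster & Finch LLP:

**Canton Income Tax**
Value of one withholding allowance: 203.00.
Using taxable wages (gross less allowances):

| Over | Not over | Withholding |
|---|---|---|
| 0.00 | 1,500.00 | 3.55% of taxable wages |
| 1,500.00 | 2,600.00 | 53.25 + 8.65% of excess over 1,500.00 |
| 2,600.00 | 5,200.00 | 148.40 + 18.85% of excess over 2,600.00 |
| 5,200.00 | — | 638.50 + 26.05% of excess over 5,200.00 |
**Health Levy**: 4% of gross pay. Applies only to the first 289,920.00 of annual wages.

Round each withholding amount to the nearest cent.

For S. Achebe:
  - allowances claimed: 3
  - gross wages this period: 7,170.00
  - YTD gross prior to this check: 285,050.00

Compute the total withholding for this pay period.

1,187.84

Canton Income Tax: taxable = 7,170.00 − 3×203.00 = 6,561.00
  638.50 + 26.05% × (6,561.00 − 5,200.00) = 638.50 + 26.05% × 1,361.00 = 993.04
Health Levy: cap 289,920.00 − YTD 285,050.00 = 4,870.00 subject; 4% × 4,870.00 = 194.80
Total: 993.04 + 194.80 = 1,187.84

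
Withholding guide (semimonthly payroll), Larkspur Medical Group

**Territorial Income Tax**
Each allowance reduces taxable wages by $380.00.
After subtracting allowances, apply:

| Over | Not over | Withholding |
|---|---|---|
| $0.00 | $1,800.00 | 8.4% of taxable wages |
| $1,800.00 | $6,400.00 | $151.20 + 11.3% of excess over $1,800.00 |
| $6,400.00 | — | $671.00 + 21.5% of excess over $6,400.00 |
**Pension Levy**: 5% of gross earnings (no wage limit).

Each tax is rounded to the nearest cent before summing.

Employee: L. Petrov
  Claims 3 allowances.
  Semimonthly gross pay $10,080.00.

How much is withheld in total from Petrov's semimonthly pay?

$1,721.10

Territorial Income Tax: taxable = $10,080.00 − 3×$380.00 = $8,940.00
  $671.00 + 21.5% × ($8,940.00 − $6,400.00) = $671.00 + 21.5% × $2,540.00 = $1,217.10
Pension Levy: 5% × $10,080.00 = $504.00
Total: $1,217.10 + $504.00 = $1,721.10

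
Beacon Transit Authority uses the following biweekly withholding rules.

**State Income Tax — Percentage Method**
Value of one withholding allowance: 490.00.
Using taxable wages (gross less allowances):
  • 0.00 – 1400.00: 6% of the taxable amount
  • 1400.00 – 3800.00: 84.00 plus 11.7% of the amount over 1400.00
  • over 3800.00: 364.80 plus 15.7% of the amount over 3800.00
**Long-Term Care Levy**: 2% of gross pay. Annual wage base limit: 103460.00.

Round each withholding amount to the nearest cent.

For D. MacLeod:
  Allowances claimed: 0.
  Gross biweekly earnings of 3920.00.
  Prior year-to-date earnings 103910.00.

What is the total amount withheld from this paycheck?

383.64

State Income Tax: taxable = 3920.00
  364.80 + 15.7% × (3920.00 − 3800.00) = 364.80 + 15.7% × 120.00 = 383.64
Long-Term Care Levy: YTD 103910.00 ≥ cap 103460.00 → 0.00
Total: 383.64 + 0.00 = 383.64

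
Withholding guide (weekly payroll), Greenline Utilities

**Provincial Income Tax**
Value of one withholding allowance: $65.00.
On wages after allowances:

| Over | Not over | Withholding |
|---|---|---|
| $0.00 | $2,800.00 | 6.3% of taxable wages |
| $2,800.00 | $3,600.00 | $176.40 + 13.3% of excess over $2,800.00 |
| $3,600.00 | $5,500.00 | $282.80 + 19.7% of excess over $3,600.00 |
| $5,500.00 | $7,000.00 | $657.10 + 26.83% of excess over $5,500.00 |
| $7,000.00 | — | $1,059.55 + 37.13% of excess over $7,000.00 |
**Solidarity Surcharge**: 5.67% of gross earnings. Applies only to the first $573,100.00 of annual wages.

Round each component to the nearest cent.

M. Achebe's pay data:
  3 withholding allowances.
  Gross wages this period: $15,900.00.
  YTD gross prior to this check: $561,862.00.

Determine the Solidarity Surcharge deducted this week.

Solidarity Surcharge: cap $573,100.00 − YTD $561,862.00 = $11,238.00 subject; 5.67% × $11,238.00 = $637.19

$637.19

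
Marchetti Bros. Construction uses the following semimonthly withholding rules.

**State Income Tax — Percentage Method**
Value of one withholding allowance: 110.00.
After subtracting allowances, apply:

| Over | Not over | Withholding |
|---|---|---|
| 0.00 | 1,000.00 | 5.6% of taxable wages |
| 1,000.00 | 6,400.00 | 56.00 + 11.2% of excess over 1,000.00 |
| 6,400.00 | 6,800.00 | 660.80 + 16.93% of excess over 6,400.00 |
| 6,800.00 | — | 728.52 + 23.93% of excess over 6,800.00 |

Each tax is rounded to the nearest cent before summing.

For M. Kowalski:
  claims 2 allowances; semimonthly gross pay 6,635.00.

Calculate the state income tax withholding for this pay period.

663.34

State Income Tax: taxable = 6,635.00 − 2×110.00 = 6,415.00
  660.80 + 16.93% × (6,415.00 − 6,400.00) = 660.80 + 16.93% × 15.00 = 663.34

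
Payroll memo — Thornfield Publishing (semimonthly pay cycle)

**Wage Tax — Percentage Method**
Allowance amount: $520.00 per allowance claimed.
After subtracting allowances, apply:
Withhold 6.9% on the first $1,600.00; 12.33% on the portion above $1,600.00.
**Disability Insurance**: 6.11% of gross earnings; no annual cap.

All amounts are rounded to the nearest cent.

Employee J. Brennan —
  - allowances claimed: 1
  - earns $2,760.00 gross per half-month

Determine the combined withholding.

$357.95

Wage Tax: taxable = $2,760.00 − 1×$520.00 = $2,240.00
  $110.40 + 12.33% × ($2,240.00 − $1,600.00) = $110.40 + 12.33% × $640.00 = $189.31
Disability Insurance: 6.11% × $2,760.00 = $168.64
Total: $189.31 + $168.64 = $357.95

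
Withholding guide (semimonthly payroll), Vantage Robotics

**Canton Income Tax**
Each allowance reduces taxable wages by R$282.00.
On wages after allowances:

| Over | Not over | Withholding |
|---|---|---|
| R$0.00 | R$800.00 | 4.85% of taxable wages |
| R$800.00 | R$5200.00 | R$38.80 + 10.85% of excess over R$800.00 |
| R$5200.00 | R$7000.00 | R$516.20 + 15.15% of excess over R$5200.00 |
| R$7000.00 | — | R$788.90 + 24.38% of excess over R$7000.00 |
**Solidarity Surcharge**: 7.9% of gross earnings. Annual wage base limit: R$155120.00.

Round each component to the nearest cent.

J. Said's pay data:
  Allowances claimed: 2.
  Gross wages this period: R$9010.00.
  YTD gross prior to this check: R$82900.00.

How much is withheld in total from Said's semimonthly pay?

Canton Income Tax: taxable = R$9010.00 − 2×R$282.00 = R$8446.00
  R$788.90 + 24.38% × (R$8446.00 − R$7000.00) = R$788.90 + 24.38% × R$1446.00 = R$1141.43
Solidarity Surcharge: 7.9% × R$9010.00 = R$711.79
Total: R$1141.43 + R$711.79 = R$1853.22

R$1853.22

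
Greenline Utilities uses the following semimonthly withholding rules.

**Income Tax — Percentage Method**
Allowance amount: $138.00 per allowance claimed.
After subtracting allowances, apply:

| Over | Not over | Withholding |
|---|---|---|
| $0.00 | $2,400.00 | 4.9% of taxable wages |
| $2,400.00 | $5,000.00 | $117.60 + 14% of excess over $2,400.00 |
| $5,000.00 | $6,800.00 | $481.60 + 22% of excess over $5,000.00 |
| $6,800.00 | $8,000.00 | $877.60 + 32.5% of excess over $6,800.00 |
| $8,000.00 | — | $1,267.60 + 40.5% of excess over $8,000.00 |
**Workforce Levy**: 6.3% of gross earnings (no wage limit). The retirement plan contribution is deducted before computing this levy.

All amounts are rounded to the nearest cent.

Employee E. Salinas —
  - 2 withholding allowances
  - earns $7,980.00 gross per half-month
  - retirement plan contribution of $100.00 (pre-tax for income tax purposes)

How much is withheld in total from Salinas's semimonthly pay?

$1,635.34

Income Tax: taxable = $7,980.00 − $100.00 − 2×$138.00 = $7,604.00
  $877.60 + 32.5% × ($7,604.00 − $6,800.00) = $877.60 + 32.5% × $804.00 = $1,138.90
Workforce Levy: 6.3% × $7,880.00 = $496.44
Total: $1,138.90 + $496.44 = $1,635.34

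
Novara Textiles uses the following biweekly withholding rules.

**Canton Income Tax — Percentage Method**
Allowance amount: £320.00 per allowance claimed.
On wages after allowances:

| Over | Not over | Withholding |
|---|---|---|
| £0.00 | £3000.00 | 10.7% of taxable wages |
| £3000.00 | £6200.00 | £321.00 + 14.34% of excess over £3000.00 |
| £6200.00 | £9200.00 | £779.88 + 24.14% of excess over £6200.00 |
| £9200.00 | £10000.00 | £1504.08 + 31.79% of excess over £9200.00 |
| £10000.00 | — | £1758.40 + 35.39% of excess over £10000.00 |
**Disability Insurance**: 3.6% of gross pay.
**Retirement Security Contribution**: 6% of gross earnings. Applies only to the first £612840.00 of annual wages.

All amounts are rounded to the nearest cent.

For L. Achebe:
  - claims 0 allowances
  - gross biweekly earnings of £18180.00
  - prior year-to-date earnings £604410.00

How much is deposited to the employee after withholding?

£12366.42

Canton Income Tax: taxable = £18180.00
  £1758.40 + 35.39% × (£18180.00 − £10000.00) = £1758.40 + 35.39% × £8180.00 = £4653.30
Disability Insurance: 3.6% × £18180.00 = £654.48
Retirement Security Contribution: cap £612840.00 − YTD £604410.00 = £8430.00 subject; 6% × £8430.00 = £505.80
Total withheld: £4653.30 + £654.48 + £505.80 = £5813.58
Net pay: £18180.00 − £5813.58 = £12366.42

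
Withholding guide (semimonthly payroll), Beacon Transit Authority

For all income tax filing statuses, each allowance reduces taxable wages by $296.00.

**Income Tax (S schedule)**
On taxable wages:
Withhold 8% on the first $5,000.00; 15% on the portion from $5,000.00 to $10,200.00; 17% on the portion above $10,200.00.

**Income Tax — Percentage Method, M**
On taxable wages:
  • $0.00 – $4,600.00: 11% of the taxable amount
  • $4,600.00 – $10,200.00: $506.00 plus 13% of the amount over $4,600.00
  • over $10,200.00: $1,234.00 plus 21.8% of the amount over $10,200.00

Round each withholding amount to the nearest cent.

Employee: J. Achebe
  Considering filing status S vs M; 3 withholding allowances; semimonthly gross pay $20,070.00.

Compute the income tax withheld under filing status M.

Income Tax (M): taxable = $20,070.00 − 3×$296.00 = $19,182.00
  $1,234.00 + 21.8% × ($19,182.00 − $10,200.00) = $1,234.00 + 21.8% × $8,982.00 = $3,192.08

$3,192.08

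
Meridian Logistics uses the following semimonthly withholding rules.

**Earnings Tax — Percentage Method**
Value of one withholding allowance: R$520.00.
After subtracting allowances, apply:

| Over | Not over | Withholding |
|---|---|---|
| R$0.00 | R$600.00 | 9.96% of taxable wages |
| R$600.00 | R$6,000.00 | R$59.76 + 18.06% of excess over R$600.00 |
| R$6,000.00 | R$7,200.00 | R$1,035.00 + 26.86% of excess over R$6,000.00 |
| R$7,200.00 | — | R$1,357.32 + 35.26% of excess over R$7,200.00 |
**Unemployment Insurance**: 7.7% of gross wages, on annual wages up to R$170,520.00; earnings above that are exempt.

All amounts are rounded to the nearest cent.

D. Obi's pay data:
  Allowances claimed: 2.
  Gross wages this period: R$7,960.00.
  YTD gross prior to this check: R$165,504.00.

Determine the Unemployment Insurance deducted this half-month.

R$386.23

Unemployment Insurance: cap R$170,520.00 − YTD R$165,504.00 = R$5,016.00 subject; 7.7% × R$5,016.00 = R$386.23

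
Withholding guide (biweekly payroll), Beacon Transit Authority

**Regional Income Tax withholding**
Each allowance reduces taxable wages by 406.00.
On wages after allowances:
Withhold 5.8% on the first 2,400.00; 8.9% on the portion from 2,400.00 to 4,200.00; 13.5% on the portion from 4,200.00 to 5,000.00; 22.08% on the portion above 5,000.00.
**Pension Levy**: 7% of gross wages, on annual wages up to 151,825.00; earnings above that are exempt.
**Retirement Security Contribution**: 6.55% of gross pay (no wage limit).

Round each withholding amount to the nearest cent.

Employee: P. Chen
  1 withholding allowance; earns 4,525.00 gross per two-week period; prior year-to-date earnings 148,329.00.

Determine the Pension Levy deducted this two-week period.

Pension Levy: cap 151,825.00 − YTD 148,329.00 = 3,496.00 subject; 7% × 3,496.00 = 244.72

244.72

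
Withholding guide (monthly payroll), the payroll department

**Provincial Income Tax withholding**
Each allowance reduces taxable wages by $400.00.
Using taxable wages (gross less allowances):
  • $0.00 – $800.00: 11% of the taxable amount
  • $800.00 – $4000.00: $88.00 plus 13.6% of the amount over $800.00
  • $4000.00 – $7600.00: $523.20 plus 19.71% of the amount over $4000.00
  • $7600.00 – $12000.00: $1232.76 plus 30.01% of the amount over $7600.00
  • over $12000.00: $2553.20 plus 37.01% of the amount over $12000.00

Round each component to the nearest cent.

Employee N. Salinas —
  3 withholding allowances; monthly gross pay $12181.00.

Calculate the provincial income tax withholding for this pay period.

$2247.40

Provincial Income Tax: taxable = $12181.00 − 3×$400.00 = $10981.00
  $1232.76 + 30.01% × ($10981.00 − $7600.00) = $1232.76 + 30.01% × $3381.00 = $2247.40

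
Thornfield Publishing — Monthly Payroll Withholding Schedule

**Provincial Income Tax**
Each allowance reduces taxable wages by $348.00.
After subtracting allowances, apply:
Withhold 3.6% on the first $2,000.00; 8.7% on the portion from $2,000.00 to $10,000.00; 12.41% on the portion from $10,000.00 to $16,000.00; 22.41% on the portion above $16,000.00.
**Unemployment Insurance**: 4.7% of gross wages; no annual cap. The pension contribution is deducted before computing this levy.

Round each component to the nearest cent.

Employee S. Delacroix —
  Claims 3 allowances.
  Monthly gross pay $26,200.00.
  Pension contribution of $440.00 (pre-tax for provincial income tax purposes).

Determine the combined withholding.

Provincial Income Tax: taxable = $26,200.00 − $440.00 − 3×$348.00 = $24,716.00
  $1,512.60 + 22.41% × ($24,716.00 − $16,000.00) = $1,512.60 + 22.41% × $8,716.00 = $3,465.86
Unemployment Insurance: 4.7% × $25,760.00 = $1,210.72
Total: $3,465.86 + $1,210.72 = $4,676.58

$4,676.58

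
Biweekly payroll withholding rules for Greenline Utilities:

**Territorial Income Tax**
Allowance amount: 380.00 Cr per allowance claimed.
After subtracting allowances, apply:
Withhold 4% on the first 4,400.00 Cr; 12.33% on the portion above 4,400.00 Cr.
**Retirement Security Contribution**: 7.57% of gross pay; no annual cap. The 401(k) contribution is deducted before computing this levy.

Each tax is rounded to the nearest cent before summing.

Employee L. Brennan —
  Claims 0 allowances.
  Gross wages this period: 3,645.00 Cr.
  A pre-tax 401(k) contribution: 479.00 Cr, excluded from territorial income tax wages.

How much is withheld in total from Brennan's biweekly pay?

366.31 Cr

Territorial Income Tax: taxable = 3,645.00 Cr − 479.00 Cr = 3,166.00 Cr
  4% × 3,166.00 Cr = 126.64 Cr
Retirement Security Contribution: 7.57% × 3,166.00 Cr = 239.67 Cr
Total: 126.64 Cr + 239.67 Cr = 366.31 Cr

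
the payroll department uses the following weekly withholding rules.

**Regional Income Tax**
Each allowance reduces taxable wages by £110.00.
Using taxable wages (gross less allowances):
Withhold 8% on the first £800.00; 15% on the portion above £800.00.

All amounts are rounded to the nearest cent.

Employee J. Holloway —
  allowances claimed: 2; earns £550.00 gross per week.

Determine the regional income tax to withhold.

Regional Income Tax: taxable = £550.00 − 2×£110.00 = £330.00
  8% × £330.00 = £26.40

£26.40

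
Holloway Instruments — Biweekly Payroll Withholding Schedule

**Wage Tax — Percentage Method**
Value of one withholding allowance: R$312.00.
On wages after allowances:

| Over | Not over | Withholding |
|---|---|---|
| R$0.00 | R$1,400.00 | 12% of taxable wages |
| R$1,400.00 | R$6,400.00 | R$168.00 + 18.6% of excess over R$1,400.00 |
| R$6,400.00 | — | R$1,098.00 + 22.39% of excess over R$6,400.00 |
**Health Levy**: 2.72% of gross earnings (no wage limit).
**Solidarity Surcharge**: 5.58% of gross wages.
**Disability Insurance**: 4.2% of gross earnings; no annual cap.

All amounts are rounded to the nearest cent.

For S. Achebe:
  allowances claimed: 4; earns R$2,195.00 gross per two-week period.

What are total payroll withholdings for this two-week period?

Wage Tax: taxable = R$2,195.00 − 4×R$312.00 = R$947.00
  12% × R$947.00 = R$113.64
Health Levy: 2.72% × R$2,195.00 = R$59.70
Solidarity Surcharge: 5.58% × R$2,195.00 = R$122.48
Disability Insurance: 4.2% × R$2,195.00 = R$92.19
Total: R$113.64 + R$59.70 + R$122.48 + R$92.19 = R$388.01

R$388.01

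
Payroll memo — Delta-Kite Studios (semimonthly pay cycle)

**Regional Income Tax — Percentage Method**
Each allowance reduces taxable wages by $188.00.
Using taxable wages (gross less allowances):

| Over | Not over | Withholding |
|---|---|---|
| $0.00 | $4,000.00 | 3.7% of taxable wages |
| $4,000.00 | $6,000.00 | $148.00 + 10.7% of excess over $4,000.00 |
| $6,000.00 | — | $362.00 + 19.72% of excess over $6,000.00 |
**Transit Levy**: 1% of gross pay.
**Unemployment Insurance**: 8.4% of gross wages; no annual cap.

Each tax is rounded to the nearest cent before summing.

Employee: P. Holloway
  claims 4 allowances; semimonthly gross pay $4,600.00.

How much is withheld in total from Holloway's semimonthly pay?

$574.78

Regional Income Tax: taxable = $4,600.00 − 4×$188.00 = $3,848.00
  3.7% × $3,848.00 = $142.38
Transit Levy: 1% × $4,600.00 = $46.00
Unemployment Insurance: 8.4% × $4,600.00 = $386.40
Total: $142.38 + $46.00 + $386.40 = $574.78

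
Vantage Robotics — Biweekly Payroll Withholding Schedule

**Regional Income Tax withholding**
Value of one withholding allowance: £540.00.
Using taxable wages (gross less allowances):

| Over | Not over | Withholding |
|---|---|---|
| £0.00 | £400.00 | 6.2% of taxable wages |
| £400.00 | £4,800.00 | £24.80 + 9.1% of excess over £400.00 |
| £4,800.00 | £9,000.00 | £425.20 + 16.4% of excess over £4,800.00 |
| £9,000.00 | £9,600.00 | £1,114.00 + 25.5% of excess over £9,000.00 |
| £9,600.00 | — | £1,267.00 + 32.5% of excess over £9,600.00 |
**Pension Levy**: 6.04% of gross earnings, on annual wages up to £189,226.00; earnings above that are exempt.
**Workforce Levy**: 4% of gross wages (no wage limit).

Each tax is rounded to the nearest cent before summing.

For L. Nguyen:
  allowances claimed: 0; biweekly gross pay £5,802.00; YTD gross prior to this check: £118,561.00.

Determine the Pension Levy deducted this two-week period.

£350.44

Pension Levy: 6.04% × £5,802.00 = £350.44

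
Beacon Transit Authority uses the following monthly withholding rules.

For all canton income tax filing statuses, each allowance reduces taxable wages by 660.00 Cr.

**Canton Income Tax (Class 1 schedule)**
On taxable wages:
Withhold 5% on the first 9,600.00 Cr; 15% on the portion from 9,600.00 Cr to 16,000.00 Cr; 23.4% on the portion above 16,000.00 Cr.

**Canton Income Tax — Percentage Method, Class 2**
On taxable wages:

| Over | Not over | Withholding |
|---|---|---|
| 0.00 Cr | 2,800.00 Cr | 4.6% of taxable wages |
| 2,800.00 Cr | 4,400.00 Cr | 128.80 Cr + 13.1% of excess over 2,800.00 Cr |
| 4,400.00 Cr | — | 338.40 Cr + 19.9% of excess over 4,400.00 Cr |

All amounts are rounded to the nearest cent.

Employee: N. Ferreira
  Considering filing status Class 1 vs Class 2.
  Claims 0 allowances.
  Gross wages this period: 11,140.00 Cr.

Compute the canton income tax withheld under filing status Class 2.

Canton Income Tax (Class 2): taxable = 11,140.00 Cr
  338.40 Cr + 19.9% × (11,140.00 Cr − 4,400.00 Cr) = 338.40 Cr + 19.9% × 6,740.00 Cr = 1,679.66 Cr

1,679.66 Cr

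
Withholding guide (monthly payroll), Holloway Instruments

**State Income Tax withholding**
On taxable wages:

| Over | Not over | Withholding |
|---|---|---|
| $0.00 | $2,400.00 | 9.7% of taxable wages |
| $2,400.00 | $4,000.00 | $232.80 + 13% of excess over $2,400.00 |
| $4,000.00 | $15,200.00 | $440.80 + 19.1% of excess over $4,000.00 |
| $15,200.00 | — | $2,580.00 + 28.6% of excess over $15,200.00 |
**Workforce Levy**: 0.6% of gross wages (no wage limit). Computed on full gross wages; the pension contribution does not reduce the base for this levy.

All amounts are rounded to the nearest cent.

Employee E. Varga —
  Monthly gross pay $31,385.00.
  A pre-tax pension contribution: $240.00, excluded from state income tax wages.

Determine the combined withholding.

State Income Tax: taxable = $31,385.00 − $240.00 = $31,145.00
  $2,580.00 + 28.6% × ($31,145.00 − $15,200.00) = $2,580.00 + 28.6% × $15,945.00 = $7,140.27
Workforce Levy: 0.6% × $31,385.00 = $188.31
Total: $7,140.27 + $188.31 = $7,328.58

$7,328.58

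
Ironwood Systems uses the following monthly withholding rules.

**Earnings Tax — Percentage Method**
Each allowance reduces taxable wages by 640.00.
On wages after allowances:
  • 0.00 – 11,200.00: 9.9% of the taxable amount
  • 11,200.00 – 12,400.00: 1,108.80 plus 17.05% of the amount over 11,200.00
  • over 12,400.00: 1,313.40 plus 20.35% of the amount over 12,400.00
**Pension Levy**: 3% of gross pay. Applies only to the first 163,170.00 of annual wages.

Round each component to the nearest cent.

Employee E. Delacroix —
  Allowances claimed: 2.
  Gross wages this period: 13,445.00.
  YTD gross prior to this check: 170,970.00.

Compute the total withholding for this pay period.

1,273.33

Earnings Tax: taxable = 13,445.00 − 2×640.00 = 12,165.00
  1,108.80 + 17.05% × (12,165.00 − 11,200.00) = 1,108.80 + 17.05% × 965.00 = 1,273.33
Pension Levy: YTD 170,970.00 ≥ cap 163,170.00 → 0.00
Total: 1,273.33 + 0.00 = 1,273.33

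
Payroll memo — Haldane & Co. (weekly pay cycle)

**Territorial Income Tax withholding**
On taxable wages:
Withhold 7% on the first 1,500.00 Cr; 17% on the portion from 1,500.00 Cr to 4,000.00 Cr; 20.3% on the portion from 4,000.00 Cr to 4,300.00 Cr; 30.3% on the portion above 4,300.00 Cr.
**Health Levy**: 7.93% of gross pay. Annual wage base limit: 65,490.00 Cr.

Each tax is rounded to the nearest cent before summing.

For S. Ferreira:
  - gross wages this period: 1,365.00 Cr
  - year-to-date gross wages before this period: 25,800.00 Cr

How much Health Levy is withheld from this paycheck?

108.24 Cr

Health Levy: 7.93% × 1,365.00 Cr = 108.24 Cr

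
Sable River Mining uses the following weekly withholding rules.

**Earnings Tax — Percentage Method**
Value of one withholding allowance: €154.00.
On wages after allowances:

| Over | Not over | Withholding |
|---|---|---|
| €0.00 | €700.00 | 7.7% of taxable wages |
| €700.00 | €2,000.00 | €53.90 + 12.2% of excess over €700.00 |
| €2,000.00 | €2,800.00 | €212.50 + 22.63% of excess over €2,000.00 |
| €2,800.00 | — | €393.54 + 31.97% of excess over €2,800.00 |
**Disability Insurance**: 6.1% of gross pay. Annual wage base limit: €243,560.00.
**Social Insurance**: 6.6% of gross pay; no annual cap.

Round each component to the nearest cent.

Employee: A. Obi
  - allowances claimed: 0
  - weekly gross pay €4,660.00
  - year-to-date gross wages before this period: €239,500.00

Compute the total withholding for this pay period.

Earnings Tax: taxable = €4,660.00
  €393.54 + 31.97% × (€4,660.00 − €2,800.00) = €393.54 + 31.97% × €1,860.00 = €988.18
Disability Insurance: cap €243,560.00 − YTD €239,500.00 = €4,060.00 subject; 6.1% × €4,060.00 = €247.66
Social Insurance: 6.6% × €4,660.00 = €307.56
Total: €988.18 + €247.66 + €307.56 = €1,543.40

€1,543.40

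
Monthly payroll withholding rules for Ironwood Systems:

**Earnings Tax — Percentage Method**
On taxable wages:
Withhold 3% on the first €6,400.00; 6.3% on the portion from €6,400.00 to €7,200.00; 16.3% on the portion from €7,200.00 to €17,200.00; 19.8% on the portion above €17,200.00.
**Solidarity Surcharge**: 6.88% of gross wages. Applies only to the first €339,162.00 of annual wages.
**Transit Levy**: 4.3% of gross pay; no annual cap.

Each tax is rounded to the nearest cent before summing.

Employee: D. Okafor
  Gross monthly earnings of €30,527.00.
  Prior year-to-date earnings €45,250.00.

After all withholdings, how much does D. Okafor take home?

Earnings Tax: taxable = €30,527.00
  €1,872.40 + 19.8% × (€30,527.00 − €17,200.00) = €1,872.40 + 19.8% × €13,327.00 = €4,511.15
Solidarity Surcharge: 6.88% × €30,527.00 = €2,100.26
Transit Levy: 4.3% × €30,527.00 = €1,312.66
Total withheld: €4,511.15 + €2,100.26 + €1,312.66 = €7,924.07
Net pay: €30,527.00 − €7,924.07 = €22,602.93

€22,602.93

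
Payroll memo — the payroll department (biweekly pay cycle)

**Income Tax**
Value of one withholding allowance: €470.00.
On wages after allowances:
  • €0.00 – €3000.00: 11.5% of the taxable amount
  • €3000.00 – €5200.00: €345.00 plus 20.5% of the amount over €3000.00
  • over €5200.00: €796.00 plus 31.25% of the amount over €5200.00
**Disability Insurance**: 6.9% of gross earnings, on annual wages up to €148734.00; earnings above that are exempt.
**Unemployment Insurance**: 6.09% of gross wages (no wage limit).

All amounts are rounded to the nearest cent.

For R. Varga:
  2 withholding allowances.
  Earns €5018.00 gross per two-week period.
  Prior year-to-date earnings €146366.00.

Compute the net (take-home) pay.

€3983.02

Income Tax: taxable = €5018.00 − 2×€470.00 = €4078.00
  €345.00 + 20.5% × (€4078.00 − €3000.00) = €345.00 + 20.5% × €1078.00 = €565.99
Disability Insurance: cap €148734.00 − YTD €146366.00 = €2368.00 subject; 6.9% × €2368.00 = €163.39
Unemployment Insurance: 6.09% × €5018.00 = €305.60
Total withheld: €565.99 + €163.39 + €305.60 = €1034.98
Net pay: €5018.00 − €1034.98 = €3983.02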